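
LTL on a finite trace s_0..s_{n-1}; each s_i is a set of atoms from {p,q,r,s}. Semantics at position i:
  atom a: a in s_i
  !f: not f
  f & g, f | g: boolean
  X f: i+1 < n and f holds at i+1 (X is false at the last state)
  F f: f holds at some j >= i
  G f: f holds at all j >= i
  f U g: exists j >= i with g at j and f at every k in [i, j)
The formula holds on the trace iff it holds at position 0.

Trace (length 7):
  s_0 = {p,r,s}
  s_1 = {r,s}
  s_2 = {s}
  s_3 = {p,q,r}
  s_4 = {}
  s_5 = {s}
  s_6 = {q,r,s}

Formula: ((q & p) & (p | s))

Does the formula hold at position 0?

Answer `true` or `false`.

s_0={p,r,s}: ((q & p) & (p | s))=False (q & p)=False q=False p=True (p | s)=True s=True
s_1={r,s}: ((q & p) & (p | s))=False (q & p)=False q=False p=False (p | s)=True s=True
s_2={s}: ((q & p) & (p | s))=False (q & p)=False q=False p=False (p | s)=True s=True
s_3={p,q,r}: ((q & p) & (p | s))=True (q & p)=True q=True p=True (p | s)=True s=False
s_4={}: ((q & p) & (p | s))=False (q & p)=False q=False p=False (p | s)=False s=False
s_5={s}: ((q & p) & (p | s))=False (q & p)=False q=False p=False (p | s)=True s=True
s_6={q,r,s}: ((q & p) & (p | s))=False (q & p)=False q=True p=False (p | s)=True s=True

Answer: false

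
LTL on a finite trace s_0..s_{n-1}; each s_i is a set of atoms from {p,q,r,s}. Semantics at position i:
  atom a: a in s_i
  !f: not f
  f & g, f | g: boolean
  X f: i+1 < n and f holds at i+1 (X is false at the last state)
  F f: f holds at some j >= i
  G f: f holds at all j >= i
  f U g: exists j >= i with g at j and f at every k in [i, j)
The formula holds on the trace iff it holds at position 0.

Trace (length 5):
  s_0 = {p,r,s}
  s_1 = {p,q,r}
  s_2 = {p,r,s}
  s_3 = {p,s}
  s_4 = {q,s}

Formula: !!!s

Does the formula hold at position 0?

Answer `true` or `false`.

s_0={p,r,s}: !!!s=False !!s=True !s=False s=True
s_1={p,q,r}: !!!s=True !!s=False !s=True s=False
s_2={p,r,s}: !!!s=False !!s=True !s=False s=True
s_3={p,s}: !!!s=False !!s=True !s=False s=True
s_4={q,s}: !!!s=False !!s=True !s=False s=True

Answer: false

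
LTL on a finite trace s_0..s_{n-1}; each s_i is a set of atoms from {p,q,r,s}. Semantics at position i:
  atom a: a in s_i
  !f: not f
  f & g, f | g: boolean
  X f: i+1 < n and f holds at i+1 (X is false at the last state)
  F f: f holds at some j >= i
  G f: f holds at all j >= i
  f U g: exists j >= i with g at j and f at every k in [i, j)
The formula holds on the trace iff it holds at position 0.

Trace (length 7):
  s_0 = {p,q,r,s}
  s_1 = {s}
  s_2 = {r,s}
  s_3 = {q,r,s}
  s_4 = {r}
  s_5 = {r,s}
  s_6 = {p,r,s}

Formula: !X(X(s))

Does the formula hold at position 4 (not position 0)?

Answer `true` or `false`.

Answer: false

Derivation:
s_0={p,q,r,s}: !X(X(s))=False X(X(s))=True X(s)=True s=True
s_1={s}: !X(X(s))=False X(X(s))=True X(s)=True s=True
s_2={r,s}: !X(X(s))=True X(X(s))=False X(s)=True s=True
s_3={q,r,s}: !X(X(s))=False X(X(s))=True X(s)=False s=True
s_4={r}: !X(X(s))=False X(X(s))=True X(s)=True s=False
s_5={r,s}: !X(X(s))=True X(X(s))=False X(s)=True s=True
s_6={p,r,s}: !X(X(s))=True X(X(s))=False X(s)=False s=True
Evaluating at position 4: result = False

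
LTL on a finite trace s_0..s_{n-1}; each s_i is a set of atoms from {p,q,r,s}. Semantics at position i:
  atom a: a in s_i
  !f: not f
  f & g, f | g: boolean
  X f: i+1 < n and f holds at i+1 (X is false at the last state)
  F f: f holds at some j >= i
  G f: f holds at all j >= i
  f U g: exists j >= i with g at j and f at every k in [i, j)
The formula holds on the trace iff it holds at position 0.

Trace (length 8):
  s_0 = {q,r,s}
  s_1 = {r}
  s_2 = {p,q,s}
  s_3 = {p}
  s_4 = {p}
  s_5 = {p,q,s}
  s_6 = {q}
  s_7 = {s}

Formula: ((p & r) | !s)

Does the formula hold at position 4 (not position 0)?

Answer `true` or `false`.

s_0={q,r,s}: ((p & r) | !s)=False (p & r)=False p=False r=True !s=False s=True
s_1={r}: ((p & r) | !s)=True (p & r)=False p=False r=True !s=True s=False
s_2={p,q,s}: ((p & r) | !s)=False (p & r)=False p=True r=False !s=False s=True
s_3={p}: ((p & r) | !s)=True (p & r)=False p=True r=False !s=True s=False
s_4={p}: ((p & r) | !s)=True (p & r)=False p=True r=False !s=True s=False
s_5={p,q,s}: ((p & r) | !s)=False (p & r)=False p=True r=False !s=False s=True
s_6={q}: ((p & r) | !s)=True (p & r)=False p=False r=False !s=True s=False
s_7={s}: ((p & r) | !s)=False (p & r)=False p=False r=False !s=False s=True
Evaluating at position 4: result = True

Answer: true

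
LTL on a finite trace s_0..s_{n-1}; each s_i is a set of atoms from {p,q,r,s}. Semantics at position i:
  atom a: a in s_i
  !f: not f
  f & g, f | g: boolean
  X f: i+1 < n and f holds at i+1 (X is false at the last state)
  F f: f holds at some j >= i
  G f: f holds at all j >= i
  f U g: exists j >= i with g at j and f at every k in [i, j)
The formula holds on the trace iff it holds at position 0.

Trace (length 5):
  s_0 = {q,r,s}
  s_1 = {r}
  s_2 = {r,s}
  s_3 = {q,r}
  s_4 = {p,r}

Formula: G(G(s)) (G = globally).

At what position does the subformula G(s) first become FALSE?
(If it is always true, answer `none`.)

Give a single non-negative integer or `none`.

s_0={q,r,s}: G(s)=False s=True
s_1={r}: G(s)=False s=False
s_2={r,s}: G(s)=False s=True
s_3={q,r}: G(s)=False s=False
s_4={p,r}: G(s)=False s=False
G(G(s)) holds globally = False
First violation at position 0.

Answer: 0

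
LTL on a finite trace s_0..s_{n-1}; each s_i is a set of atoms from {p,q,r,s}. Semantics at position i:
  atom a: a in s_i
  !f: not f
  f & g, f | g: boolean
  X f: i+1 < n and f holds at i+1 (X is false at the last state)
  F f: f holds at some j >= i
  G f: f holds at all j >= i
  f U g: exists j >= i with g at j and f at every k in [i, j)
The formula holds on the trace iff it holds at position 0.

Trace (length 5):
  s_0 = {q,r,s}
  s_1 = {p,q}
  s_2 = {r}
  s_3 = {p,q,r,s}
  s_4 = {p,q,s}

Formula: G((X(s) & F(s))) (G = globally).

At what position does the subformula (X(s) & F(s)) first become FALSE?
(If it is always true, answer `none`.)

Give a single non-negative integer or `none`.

Answer: 0

Derivation:
s_0={q,r,s}: (X(s) & F(s))=False X(s)=False s=True F(s)=True
s_1={p,q}: (X(s) & F(s))=False X(s)=False s=False F(s)=True
s_2={r}: (X(s) & F(s))=True X(s)=True s=False F(s)=True
s_3={p,q,r,s}: (X(s) & F(s))=True X(s)=True s=True F(s)=True
s_4={p,q,s}: (X(s) & F(s))=False X(s)=False s=True F(s)=True
G((X(s) & F(s))) holds globally = False
First violation at position 0.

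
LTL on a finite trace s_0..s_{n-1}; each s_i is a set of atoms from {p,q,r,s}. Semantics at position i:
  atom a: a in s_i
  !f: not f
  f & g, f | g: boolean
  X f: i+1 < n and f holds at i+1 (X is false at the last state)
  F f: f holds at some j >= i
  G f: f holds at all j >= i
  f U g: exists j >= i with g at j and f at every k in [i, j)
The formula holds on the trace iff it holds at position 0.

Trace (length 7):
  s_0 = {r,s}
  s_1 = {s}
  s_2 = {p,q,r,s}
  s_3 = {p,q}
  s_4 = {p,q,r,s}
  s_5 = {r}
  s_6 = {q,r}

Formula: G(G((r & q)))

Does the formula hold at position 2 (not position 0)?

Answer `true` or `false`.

s_0={r,s}: G(G((r & q)))=False G((r & q))=False (r & q)=False r=True q=False
s_1={s}: G(G((r & q)))=False G((r & q))=False (r & q)=False r=False q=False
s_2={p,q,r,s}: G(G((r & q)))=False G((r & q))=False (r & q)=True r=True q=True
s_3={p,q}: G(G((r & q)))=False G((r & q))=False (r & q)=False r=False q=True
s_4={p,q,r,s}: G(G((r & q)))=False G((r & q))=False (r & q)=True r=True q=True
s_5={r}: G(G((r & q)))=False G((r & q))=False (r & q)=False r=True q=False
s_6={q,r}: G(G((r & q)))=True G((r & q))=True (r & q)=True r=True q=True
Evaluating at position 2: result = False

Answer: false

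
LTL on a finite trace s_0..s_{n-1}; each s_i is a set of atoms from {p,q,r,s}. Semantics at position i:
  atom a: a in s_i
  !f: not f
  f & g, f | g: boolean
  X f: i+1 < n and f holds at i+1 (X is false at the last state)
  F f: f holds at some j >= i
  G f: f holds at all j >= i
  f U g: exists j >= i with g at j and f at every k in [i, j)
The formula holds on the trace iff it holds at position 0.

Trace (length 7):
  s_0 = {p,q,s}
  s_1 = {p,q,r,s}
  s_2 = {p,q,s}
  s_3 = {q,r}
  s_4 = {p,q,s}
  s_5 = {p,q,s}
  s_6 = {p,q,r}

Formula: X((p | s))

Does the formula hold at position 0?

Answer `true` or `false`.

s_0={p,q,s}: X((p | s))=True (p | s)=True p=True s=True
s_1={p,q,r,s}: X((p | s))=True (p | s)=True p=True s=True
s_2={p,q,s}: X((p | s))=False (p | s)=True p=True s=True
s_3={q,r}: X((p | s))=True (p | s)=False p=False s=False
s_4={p,q,s}: X((p | s))=True (p | s)=True p=True s=True
s_5={p,q,s}: X((p | s))=True (p | s)=True p=True s=True
s_6={p,q,r}: X((p | s))=False (p | s)=True p=True s=False

Answer: true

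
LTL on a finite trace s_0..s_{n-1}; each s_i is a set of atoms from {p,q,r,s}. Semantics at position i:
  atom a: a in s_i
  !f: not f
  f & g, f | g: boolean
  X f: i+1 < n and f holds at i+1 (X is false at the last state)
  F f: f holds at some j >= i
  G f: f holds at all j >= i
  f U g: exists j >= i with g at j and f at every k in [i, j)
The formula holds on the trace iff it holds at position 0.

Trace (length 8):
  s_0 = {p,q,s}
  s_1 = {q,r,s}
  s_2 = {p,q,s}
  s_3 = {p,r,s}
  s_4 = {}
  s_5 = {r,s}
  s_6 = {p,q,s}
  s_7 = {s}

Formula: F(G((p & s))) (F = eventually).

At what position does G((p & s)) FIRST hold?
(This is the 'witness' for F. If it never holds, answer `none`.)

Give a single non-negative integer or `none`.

Answer: none

Derivation:
s_0={p,q,s}: G((p & s))=False (p & s)=True p=True s=True
s_1={q,r,s}: G((p & s))=False (p & s)=False p=False s=True
s_2={p,q,s}: G((p & s))=False (p & s)=True p=True s=True
s_3={p,r,s}: G((p & s))=False (p & s)=True p=True s=True
s_4={}: G((p & s))=False (p & s)=False p=False s=False
s_5={r,s}: G((p & s))=False (p & s)=False p=False s=True
s_6={p,q,s}: G((p & s))=False (p & s)=True p=True s=True
s_7={s}: G((p & s))=False (p & s)=False p=False s=True
F(G((p & s))) does not hold (no witness exists).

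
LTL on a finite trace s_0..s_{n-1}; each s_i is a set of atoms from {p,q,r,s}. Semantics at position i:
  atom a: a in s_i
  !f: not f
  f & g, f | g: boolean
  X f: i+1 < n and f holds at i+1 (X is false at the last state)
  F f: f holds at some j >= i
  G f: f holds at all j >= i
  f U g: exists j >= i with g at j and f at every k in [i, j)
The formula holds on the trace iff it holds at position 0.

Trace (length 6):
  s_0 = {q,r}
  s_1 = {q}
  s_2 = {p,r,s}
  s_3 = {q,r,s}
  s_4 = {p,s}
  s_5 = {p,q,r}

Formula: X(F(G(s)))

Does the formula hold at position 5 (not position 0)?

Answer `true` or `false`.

s_0={q,r}: X(F(G(s)))=False F(G(s))=False G(s)=False s=False
s_1={q}: X(F(G(s)))=False F(G(s))=False G(s)=False s=False
s_2={p,r,s}: X(F(G(s)))=False F(G(s))=False G(s)=False s=True
s_3={q,r,s}: X(F(G(s)))=False F(G(s))=False G(s)=False s=True
s_4={p,s}: X(F(G(s)))=False F(G(s))=False G(s)=False s=True
s_5={p,q,r}: X(F(G(s)))=False F(G(s))=False G(s)=False s=False
Evaluating at position 5: result = False

Answer: false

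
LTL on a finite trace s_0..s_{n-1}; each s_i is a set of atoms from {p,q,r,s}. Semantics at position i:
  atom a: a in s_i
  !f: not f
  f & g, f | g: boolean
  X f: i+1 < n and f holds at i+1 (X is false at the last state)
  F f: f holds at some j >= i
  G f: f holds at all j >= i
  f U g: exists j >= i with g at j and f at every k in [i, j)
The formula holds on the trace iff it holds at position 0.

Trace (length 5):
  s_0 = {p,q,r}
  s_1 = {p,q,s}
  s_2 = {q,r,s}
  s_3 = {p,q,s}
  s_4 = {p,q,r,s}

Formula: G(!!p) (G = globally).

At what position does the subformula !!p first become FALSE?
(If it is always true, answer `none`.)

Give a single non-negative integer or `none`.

Answer: 2

Derivation:
s_0={p,q,r}: !!p=True !p=False p=True
s_1={p,q,s}: !!p=True !p=False p=True
s_2={q,r,s}: !!p=False !p=True p=False
s_3={p,q,s}: !!p=True !p=False p=True
s_4={p,q,r,s}: !!p=True !p=False p=True
G(!!p) holds globally = False
First violation at position 2.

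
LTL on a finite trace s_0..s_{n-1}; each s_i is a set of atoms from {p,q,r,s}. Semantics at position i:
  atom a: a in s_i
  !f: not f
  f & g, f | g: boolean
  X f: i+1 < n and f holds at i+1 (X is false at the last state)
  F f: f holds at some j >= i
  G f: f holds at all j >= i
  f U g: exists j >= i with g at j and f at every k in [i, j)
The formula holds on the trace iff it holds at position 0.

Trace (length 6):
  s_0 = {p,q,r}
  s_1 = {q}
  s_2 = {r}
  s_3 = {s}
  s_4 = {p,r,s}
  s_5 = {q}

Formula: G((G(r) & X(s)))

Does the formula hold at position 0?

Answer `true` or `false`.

Answer: false

Derivation:
s_0={p,q,r}: G((G(r) & X(s)))=False (G(r) & X(s))=False G(r)=False r=True X(s)=False s=False
s_1={q}: G((G(r) & X(s)))=False (G(r) & X(s))=False G(r)=False r=False X(s)=False s=False
s_2={r}: G((G(r) & X(s)))=False (G(r) & X(s))=False G(r)=False r=True X(s)=True s=False
s_3={s}: G((G(r) & X(s)))=False (G(r) & X(s))=False G(r)=False r=False X(s)=True s=True
s_4={p,r,s}: G((G(r) & X(s)))=False (G(r) & X(s))=False G(r)=False r=True X(s)=False s=True
s_5={q}: G((G(r) & X(s)))=False (G(r) & X(s))=False G(r)=False r=False X(s)=False s=False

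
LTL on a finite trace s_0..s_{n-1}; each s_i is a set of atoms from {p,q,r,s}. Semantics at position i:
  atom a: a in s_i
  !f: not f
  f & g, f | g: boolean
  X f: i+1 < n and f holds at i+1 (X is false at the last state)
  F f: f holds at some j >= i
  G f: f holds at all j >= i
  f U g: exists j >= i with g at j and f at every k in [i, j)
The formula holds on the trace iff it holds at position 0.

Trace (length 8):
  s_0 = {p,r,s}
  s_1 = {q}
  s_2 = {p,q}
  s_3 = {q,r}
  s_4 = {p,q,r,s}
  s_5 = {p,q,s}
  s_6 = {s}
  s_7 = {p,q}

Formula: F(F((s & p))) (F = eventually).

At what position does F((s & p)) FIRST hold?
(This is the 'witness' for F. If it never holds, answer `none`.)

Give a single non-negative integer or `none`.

s_0={p,r,s}: F((s & p))=True (s & p)=True s=True p=True
s_1={q}: F((s & p))=True (s & p)=False s=False p=False
s_2={p,q}: F((s & p))=True (s & p)=False s=False p=True
s_3={q,r}: F((s & p))=True (s & p)=False s=False p=False
s_4={p,q,r,s}: F((s & p))=True (s & p)=True s=True p=True
s_5={p,q,s}: F((s & p))=True (s & p)=True s=True p=True
s_6={s}: F((s & p))=False (s & p)=False s=True p=False
s_7={p,q}: F((s & p))=False (s & p)=False s=False p=True
F(F((s & p))) holds; first witness at position 0.

Answer: 0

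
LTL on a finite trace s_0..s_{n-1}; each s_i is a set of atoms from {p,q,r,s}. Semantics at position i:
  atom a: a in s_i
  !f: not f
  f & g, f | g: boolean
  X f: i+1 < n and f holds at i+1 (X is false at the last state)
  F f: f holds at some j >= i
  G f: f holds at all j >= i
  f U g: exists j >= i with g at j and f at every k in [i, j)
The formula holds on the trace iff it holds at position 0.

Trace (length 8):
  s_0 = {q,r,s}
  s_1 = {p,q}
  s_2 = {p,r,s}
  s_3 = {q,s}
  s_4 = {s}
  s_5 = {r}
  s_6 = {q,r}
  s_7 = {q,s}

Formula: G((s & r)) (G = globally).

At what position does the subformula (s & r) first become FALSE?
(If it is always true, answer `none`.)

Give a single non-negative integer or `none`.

s_0={q,r,s}: (s & r)=True s=True r=True
s_1={p,q}: (s & r)=False s=False r=False
s_2={p,r,s}: (s & r)=True s=True r=True
s_3={q,s}: (s & r)=False s=True r=False
s_4={s}: (s & r)=False s=True r=False
s_5={r}: (s & r)=False s=False r=True
s_6={q,r}: (s & r)=False s=False r=True
s_7={q,s}: (s & r)=False s=True r=False
G((s & r)) holds globally = False
First violation at position 1.

Answer: 1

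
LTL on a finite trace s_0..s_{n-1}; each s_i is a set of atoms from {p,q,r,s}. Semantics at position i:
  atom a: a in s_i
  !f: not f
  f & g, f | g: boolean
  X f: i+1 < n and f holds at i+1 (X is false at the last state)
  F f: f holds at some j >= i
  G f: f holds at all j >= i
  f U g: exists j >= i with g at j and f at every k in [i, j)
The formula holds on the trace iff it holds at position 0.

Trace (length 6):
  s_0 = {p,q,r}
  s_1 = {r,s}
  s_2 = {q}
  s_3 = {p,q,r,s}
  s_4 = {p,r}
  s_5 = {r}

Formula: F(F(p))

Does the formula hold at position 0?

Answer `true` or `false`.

s_0={p,q,r}: F(F(p))=True F(p)=True p=True
s_1={r,s}: F(F(p))=True F(p)=True p=False
s_2={q}: F(F(p))=True F(p)=True p=False
s_3={p,q,r,s}: F(F(p))=True F(p)=True p=True
s_4={p,r}: F(F(p))=True F(p)=True p=True
s_5={r}: F(F(p))=False F(p)=False p=False

Answer: true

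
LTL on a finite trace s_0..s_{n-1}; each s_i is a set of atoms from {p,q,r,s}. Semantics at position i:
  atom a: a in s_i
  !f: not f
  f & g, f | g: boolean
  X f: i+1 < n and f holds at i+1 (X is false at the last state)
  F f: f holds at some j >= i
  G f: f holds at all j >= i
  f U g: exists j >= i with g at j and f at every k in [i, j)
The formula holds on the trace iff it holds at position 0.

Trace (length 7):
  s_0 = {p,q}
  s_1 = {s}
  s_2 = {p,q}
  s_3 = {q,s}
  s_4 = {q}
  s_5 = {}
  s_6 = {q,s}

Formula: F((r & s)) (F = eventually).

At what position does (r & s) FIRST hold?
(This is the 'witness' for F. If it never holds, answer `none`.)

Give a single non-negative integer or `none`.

s_0={p,q}: (r & s)=False r=False s=False
s_1={s}: (r & s)=False r=False s=True
s_2={p,q}: (r & s)=False r=False s=False
s_3={q,s}: (r & s)=False r=False s=True
s_4={q}: (r & s)=False r=False s=False
s_5={}: (r & s)=False r=False s=False
s_6={q,s}: (r & s)=False r=False s=True
F((r & s)) does not hold (no witness exists).

Answer: none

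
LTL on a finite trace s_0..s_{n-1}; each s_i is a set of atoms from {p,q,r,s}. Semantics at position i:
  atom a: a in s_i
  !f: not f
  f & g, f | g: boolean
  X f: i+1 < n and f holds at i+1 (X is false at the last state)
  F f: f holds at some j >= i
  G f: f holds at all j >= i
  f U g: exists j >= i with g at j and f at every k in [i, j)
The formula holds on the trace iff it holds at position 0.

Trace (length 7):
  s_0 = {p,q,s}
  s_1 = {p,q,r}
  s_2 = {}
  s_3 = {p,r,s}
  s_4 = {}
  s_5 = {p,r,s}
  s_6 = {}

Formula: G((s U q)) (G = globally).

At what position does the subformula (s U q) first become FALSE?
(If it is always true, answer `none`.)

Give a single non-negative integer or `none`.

s_0={p,q,s}: (s U q)=True s=True q=True
s_1={p,q,r}: (s U q)=True s=False q=True
s_2={}: (s U q)=False s=False q=False
s_3={p,r,s}: (s U q)=False s=True q=False
s_4={}: (s U q)=False s=False q=False
s_5={p,r,s}: (s U q)=False s=True q=False
s_6={}: (s U q)=False s=False q=False
G((s U q)) holds globally = False
First violation at position 2.

Answer: 2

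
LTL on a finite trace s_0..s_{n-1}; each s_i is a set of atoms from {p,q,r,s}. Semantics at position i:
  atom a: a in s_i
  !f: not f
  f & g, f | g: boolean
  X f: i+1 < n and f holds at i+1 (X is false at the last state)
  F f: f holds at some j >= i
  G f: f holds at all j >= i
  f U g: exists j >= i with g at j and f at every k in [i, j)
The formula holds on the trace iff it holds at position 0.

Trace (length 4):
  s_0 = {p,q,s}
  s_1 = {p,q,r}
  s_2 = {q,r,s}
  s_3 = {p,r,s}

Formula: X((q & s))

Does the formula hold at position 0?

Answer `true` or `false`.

Answer: false

Derivation:
s_0={p,q,s}: X((q & s))=False (q & s)=True q=True s=True
s_1={p,q,r}: X((q & s))=True (q & s)=False q=True s=False
s_2={q,r,s}: X((q & s))=False (q & s)=True q=True s=True
s_3={p,r,s}: X((q & s))=False (q & s)=False q=False s=True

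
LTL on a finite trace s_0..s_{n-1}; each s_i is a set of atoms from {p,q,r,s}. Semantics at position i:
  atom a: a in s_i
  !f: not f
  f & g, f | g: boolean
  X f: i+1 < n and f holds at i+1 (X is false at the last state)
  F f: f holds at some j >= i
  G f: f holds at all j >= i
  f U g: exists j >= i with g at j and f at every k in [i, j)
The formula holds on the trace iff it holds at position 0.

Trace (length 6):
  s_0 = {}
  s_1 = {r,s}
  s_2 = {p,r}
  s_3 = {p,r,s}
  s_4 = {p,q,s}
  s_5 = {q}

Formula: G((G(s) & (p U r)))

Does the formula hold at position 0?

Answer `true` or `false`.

Answer: false

Derivation:
s_0={}: G((G(s) & (p U r)))=False (G(s) & (p U r))=False G(s)=False s=False (p U r)=False p=False r=False
s_1={r,s}: G((G(s) & (p U r)))=False (G(s) & (p U r))=False G(s)=False s=True (p U r)=True p=False r=True
s_2={p,r}: G((G(s) & (p U r)))=False (G(s) & (p U r))=False G(s)=False s=False (p U r)=True p=True r=True
s_3={p,r,s}: G((G(s) & (p U r)))=False (G(s) & (p U r))=False G(s)=False s=True (p U r)=True p=True r=True
s_4={p,q,s}: G((G(s) & (p U r)))=False (G(s) & (p U r))=False G(s)=False s=True (p U r)=False p=True r=False
s_5={q}: G((G(s) & (p U r)))=False (G(s) & (p U r))=False G(s)=False s=False (p U r)=False p=False r=False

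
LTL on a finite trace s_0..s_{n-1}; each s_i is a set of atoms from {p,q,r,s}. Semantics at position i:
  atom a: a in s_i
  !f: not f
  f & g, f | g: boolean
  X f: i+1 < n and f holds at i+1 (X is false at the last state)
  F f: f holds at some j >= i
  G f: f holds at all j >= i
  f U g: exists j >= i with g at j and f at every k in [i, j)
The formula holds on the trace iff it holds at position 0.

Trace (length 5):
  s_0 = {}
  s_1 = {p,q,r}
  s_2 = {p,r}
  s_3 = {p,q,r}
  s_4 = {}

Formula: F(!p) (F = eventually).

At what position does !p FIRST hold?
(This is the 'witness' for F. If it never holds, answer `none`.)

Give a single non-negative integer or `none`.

s_0={}: !p=True p=False
s_1={p,q,r}: !p=False p=True
s_2={p,r}: !p=False p=True
s_3={p,q,r}: !p=False p=True
s_4={}: !p=True p=False
F(!p) holds; first witness at position 0.

Answer: 0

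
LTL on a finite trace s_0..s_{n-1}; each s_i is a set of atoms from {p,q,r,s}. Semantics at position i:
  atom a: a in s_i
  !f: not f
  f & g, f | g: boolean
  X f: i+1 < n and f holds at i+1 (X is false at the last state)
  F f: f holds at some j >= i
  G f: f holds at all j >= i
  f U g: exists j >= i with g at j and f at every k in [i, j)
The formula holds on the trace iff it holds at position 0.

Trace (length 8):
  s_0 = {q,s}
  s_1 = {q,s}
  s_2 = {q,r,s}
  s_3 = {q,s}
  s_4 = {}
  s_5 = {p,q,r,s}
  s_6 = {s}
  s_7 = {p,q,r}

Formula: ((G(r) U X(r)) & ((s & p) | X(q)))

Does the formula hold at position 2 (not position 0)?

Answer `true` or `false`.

Answer: false

Derivation:
s_0={q,s}: ((G(r) U X(r)) & ((s & p) | X(q)))=False (G(r) U X(r))=False G(r)=False r=False X(r)=False ((s & p) | X(q))=True (s & p)=False s=True p=False X(q)=True q=True
s_1={q,s}: ((G(r) U X(r)) & ((s & p) | X(q)))=True (G(r) U X(r))=True G(r)=False r=False X(r)=True ((s & p) | X(q))=True (s & p)=False s=True p=False X(q)=True q=True
s_2={q,r,s}: ((G(r) U X(r)) & ((s & p) | X(q)))=False (G(r) U X(r))=False G(r)=False r=True X(r)=False ((s & p) | X(q))=True (s & p)=False s=True p=False X(q)=True q=True
s_3={q,s}: ((G(r) U X(r)) & ((s & p) | X(q)))=False (G(r) U X(r))=False G(r)=False r=False X(r)=False ((s & p) | X(q))=False (s & p)=False s=True p=False X(q)=False q=True
s_4={}: ((G(r) U X(r)) & ((s & p) | X(q)))=True (G(r) U X(r))=True G(r)=False r=False X(r)=True ((s & p) | X(q))=True (s & p)=False s=False p=False X(q)=True q=False
s_5={p,q,r,s}: ((G(r) U X(r)) & ((s & p) | X(q)))=False (G(r) U X(r))=False G(r)=False r=True X(r)=False ((s & p) | X(q))=True (s & p)=True s=True p=True X(q)=False q=True
s_6={s}: ((G(r) U X(r)) & ((s & p) | X(q)))=True (G(r) U X(r))=True G(r)=False r=False X(r)=True ((s & p) | X(q))=True (s & p)=False s=True p=False X(q)=True q=False
s_7={p,q,r}: ((G(r) U X(r)) & ((s & p) | X(q)))=False (G(r) U X(r))=False G(r)=True r=True X(r)=False ((s & p) | X(q))=False (s & p)=False s=False p=True X(q)=False q=True
Evaluating at position 2: result = False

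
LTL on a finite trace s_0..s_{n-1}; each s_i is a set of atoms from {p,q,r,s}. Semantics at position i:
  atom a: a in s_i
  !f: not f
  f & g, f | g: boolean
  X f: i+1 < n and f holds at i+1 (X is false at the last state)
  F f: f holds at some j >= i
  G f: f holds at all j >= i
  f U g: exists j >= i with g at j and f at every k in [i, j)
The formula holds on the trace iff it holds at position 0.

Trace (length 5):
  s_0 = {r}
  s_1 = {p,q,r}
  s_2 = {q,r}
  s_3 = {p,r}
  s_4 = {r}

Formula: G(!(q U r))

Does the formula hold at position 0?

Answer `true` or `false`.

Answer: false

Derivation:
s_0={r}: G(!(q U r))=False !(q U r)=False (q U r)=True q=False r=True
s_1={p,q,r}: G(!(q U r))=False !(q U r)=False (q U r)=True q=True r=True
s_2={q,r}: G(!(q U r))=False !(q U r)=False (q U r)=True q=True r=True
s_3={p,r}: G(!(q U r))=False !(q U r)=False (q U r)=True q=False r=True
s_4={r}: G(!(q U r))=False !(q U r)=False (q U r)=True q=False r=True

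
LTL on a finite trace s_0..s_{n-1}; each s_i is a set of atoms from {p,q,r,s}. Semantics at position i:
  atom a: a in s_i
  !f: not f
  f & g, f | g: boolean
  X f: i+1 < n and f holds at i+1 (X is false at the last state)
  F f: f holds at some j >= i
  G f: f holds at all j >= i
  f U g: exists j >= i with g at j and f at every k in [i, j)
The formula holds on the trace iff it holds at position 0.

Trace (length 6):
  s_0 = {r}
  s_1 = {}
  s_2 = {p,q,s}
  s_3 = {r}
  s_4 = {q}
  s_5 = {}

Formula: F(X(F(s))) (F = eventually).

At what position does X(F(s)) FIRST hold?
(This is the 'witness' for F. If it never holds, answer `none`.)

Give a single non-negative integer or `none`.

s_0={r}: X(F(s))=True F(s)=True s=False
s_1={}: X(F(s))=True F(s)=True s=False
s_2={p,q,s}: X(F(s))=False F(s)=True s=True
s_3={r}: X(F(s))=False F(s)=False s=False
s_4={q}: X(F(s))=False F(s)=False s=False
s_5={}: X(F(s))=False F(s)=False s=False
F(X(F(s))) holds; first witness at position 0.

Answer: 0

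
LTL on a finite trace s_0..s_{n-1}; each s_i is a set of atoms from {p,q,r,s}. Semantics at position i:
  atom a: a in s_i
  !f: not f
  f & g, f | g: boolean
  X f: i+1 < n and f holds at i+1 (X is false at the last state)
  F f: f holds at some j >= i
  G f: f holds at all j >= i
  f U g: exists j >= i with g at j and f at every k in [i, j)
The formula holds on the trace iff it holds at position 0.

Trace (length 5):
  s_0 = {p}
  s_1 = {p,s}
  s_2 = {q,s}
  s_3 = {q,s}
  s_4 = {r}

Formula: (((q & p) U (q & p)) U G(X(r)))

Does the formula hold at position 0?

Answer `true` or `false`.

s_0={p}: (((q & p) U (q & p)) U G(X(r)))=False ((q & p) U (q & p))=False (q & p)=False q=False p=True G(X(r))=False X(r)=False r=False
s_1={p,s}: (((q & p) U (q & p)) U G(X(r)))=False ((q & p) U (q & p))=False (q & p)=False q=False p=True G(X(r))=False X(r)=False r=False
s_2={q,s}: (((q & p) U (q & p)) U G(X(r)))=False ((q & p) U (q & p))=False (q & p)=False q=True p=False G(X(r))=False X(r)=False r=False
s_3={q,s}: (((q & p) U (q & p)) U G(X(r)))=False ((q & p) U (q & p))=False (q & p)=False q=True p=False G(X(r))=False X(r)=True r=False
s_4={r}: (((q & p) U (q & p)) U G(X(r)))=False ((q & p) U (q & p))=False (q & p)=False q=False p=False G(X(r))=False X(r)=False r=True

Answer: false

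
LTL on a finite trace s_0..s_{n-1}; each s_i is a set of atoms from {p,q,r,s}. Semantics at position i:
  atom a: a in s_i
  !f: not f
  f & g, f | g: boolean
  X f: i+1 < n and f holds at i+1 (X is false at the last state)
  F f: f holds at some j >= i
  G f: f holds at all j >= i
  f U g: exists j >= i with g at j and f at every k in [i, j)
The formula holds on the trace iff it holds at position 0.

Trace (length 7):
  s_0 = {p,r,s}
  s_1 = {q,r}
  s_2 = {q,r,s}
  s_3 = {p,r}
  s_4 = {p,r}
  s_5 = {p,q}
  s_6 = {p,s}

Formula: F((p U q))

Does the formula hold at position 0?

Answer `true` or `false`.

Answer: true

Derivation:
s_0={p,r,s}: F((p U q))=True (p U q)=True p=True q=False
s_1={q,r}: F((p U q))=True (p U q)=True p=False q=True
s_2={q,r,s}: F((p U q))=True (p U q)=True p=False q=True
s_3={p,r}: F((p U q))=True (p U q)=True p=True q=False
s_4={p,r}: F((p U q))=True (p U q)=True p=True q=False
s_5={p,q}: F((p U q))=True (p U q)=True p=True q=True
s_6={p,s}: F((p U q))=False (p U q)=False p=True q=False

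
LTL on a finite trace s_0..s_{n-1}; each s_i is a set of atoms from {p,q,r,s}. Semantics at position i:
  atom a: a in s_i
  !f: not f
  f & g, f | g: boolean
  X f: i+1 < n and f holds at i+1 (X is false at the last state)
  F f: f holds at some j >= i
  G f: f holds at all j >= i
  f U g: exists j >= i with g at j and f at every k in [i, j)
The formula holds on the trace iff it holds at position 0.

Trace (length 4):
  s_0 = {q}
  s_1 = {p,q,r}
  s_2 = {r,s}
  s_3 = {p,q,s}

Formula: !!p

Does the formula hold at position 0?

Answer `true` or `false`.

s_0={q}: !!p=False !p=True p=False
s_1={p,q,r}: !!p=True !p=False p=True
s_2={r,s}: !!p=False !p=True p=False
s_3={p,q,s}: !!p=True !p=False p=True

Answer: false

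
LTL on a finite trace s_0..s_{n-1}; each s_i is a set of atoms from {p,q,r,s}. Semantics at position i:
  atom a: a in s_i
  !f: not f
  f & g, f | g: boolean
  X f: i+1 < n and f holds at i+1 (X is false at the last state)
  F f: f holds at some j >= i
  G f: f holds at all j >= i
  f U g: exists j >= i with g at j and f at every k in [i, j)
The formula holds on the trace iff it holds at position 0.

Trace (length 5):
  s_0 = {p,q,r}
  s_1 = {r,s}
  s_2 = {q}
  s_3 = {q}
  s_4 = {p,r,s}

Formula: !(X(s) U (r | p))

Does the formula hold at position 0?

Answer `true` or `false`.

Answer: false

Derivation:
s_0={p,q,r}: !(X(s) U (r | p))=False (X(s) U (r | p))=True X(s)=True s=False (r | p)=True r=True p=True
s_1={r,s}: !(X(s) U (r | p))=False (X(s) U (r | p))=True X(s)=False s=True (r | p)=True r=True p=False
s_2={q}: !(X(s) U (r | p))=True (X(s) U (r | p))=False X(s)=False s=False (r | p)=False r=False p=False
s_3={q}: !(X(s) U (r | p))=False (X(s) U (r | p))=True X(s)=True s=False (r | p)=False r=False p=False
s_4={p,r,s}: !(X(s) U (r | p))=False (X(s) U (r | p))=True X(s)=False s=True (r | p)=True r=True p=True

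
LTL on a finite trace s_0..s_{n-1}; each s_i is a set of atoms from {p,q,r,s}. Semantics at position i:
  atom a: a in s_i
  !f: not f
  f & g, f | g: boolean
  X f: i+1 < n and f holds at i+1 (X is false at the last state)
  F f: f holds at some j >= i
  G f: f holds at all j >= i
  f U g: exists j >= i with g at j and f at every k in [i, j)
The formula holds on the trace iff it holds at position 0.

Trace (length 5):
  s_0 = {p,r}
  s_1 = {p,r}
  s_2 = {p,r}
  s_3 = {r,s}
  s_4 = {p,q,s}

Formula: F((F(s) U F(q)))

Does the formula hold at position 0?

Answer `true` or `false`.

s_0={p,r}: F((F(s) U F(q)))=True (F(s) U F(q))=True F(s)=True s=False F(q)=True q=False
s_1={p,r}: F((F(s) U F(q)))=True (F(s) U F(q))=True F(s)=True s=False F(q)=True q=False
s_2={p,r}: F((F(s) U F(q)))=True (F(s) U F(q))=True F(s)=True s=False F(q)=True q=False
s_3={r,s}: F((F(s) U F(q)))=True (F(s) U F(q))=True F(s)=True s=True F(q)=True q=False
s_4={p,q,s}: F((F(s) U F(q)))=True (F(s) U F(q))=True F(s)=True s=True F(q)=True q=True

Answer: true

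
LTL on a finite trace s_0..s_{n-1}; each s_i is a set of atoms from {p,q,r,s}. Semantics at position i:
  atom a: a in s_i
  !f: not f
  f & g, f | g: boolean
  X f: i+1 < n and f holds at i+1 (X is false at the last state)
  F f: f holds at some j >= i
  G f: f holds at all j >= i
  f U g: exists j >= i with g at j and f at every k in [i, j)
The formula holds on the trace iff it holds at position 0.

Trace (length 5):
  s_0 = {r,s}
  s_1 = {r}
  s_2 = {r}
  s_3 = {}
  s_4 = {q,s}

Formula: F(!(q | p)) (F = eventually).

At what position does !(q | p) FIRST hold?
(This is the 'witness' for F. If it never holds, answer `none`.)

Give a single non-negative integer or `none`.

Answer: 0

Derivation:
s_0={r,s}: !(q | p)=True (q | p)=False q=False p=False
s_1={r}: !(q | p)=True (q | p)=False q=False p=False
s_2={r}: !(q | p)=True (q | p)=False q=False p=False
s_3={}: !(q | p)=True (q | p)=False q=False p=False
s_4={q,s}: !(q | p)=False (q | p)=True q=True p=False
F(!(q | p)) holds; first witness at position 0.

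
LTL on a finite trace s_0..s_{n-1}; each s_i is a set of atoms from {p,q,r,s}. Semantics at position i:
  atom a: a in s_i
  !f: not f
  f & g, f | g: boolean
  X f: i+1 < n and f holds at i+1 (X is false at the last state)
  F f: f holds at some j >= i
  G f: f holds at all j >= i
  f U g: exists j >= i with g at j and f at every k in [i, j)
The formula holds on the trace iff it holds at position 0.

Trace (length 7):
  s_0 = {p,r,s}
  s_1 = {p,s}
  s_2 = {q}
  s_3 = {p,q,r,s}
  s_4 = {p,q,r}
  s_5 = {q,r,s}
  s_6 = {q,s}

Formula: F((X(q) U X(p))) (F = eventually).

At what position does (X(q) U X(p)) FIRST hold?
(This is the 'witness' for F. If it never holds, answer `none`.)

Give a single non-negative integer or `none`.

s_0={p,r,s}: (X(q) U X(p))=True X(q)=False q=False X(p)=True p=True
s_1={p,s}: (X(q) U X(p))=True X(q)=True q=False X(p)=False p=True
s_2={q}: (X(q) U X(p))=True X(q)=True q=True X(p)=True p=False
s_3={p,q,r,s}: (X(q) U X(p))=True X(q)=True q=True X(p)=True p=True
s_4={p,q,r}: (X(q) U X(p))=False X(q)=True q=True X(p)=False p=True
s_5={q,r,s}: (X(q) U X(p))=False X(q)=True q=True X(p)=False p=False
s_6={q,s}: (X(q) U X(p))=False X(q)=False q=True X(p)=False p=False
F((X(q) U X(p))) holds; first witness at position 0.

Answer: 0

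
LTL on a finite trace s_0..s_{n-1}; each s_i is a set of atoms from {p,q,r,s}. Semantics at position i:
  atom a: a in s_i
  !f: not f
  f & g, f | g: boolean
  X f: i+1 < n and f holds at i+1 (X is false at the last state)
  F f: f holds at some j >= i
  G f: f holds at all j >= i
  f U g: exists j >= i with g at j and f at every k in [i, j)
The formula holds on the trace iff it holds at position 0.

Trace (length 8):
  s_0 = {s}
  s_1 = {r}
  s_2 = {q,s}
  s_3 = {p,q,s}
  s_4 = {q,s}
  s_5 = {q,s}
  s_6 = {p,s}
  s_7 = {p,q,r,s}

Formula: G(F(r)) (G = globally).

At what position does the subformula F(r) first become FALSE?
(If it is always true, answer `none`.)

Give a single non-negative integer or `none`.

Answer: none

Derivation:
s_0={s}: F(r)=True r=False
s_1={r}: F(r)=True r=True
s_2={q,s}: F(r)=True r=False
s_3={p,q,s}: F(r)=True r=False
s_4={q,s}: F(r)=True r=False
s_5={q,s}: F(r)=True r=False
s_6={p,s}: F(r)=True r=False
s_7={p,q,r,s}: F(r)=True r=True
G(F(r)) holds globally = True
No violation — formula holds at every position.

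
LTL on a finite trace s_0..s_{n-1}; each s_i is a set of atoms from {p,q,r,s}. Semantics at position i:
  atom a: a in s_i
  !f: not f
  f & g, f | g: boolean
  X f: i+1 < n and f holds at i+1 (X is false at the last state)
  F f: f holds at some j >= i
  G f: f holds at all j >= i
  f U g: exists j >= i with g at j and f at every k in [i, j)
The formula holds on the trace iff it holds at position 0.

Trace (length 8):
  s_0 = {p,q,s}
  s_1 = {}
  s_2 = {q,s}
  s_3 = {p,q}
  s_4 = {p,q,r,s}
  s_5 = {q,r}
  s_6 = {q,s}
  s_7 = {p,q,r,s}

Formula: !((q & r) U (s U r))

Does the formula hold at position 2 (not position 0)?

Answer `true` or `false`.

Answer: true

Derivation:
s_0={p,q,s}: !((q & r) U (s U r))=True ((q & r) U (s U r))=False (q & r)=False q=True r=False (s U r)=False s=True
s_1={}: !((q & r) U (s U r))=True ((q & r) U (s U r))=False (q & r)=False q=False r=False (s U r)=False s=False
s_2={q,s}: !((q & r) U (s U r))=True ((q & r) U (s U r))=False (q & r)=False q=True r=False (s U r)=False s=True
s_3={p,q}: !((q & r) U (s U r))=True ((q & r) U (s U r))=False (q & r)=False q=True r=False (s U r)=False s=False
s_4={p,q,r,s}: !((q & r) U (s U r))=False ((q & r) U (s U r))=True (q & r)=True q=True r=True (s U r)=True s=True
s_5={q,r}: !((q & r) U (s U r))=False ((q & r) U (s U r))=True (q & r)=True q=True r=True (s U r)=True s=False
s_6={q,s}: !((q & r) U (s U r))=False ((q & r) U (s U r))=True (q & r)=False q=True r=False (s U r)=True s=True
s_7={p,q,r,s}: !((q & r) U (s U r))=False ((q & r) U (s U r))=True (q & r)=True q=True r=True (s U r)=True s=True
Evaluating at position 2: result = True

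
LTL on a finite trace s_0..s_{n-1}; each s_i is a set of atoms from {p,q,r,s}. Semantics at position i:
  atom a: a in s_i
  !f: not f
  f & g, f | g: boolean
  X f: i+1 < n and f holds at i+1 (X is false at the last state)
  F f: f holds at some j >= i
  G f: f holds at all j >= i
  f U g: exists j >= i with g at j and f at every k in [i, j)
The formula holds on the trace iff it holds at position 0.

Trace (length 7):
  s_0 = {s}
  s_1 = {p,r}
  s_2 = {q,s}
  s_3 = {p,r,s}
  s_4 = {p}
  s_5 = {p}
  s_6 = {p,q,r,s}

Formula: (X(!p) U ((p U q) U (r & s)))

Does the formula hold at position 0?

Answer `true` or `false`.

Answer: false

Derivation:
s_0={s}: (X(!p) U ((p U q) U (r & s)))=False X(!p)=False !p=True p=False ((p U q) U (r & s))=False (p U q)=False q=False (r & s)=False r=False s=True
s_1={p,r}: (X(!p) U ((p U q) U (r & s)))=True X(!p)=True !p=False p=True ((p U q) U (r & s))=True (p U q)=True q=False (r & s)=False r=True s=False
s_2={q,s}: (X(!p) U ((p U q) U (r & s)))=True X(!p)=False !p=True p=False ((p U q) U (r & s))=True (p U q)=True q=True (r & s)=False r=False s=True
s_3={p,r,s}: (X(!p) U ((p U q) U (r & s)))=True X(!p)=False !p=False p=True ((p U q) U (r & s))=True (p U q)=True q=False (r & s)=True r=True s=True
s_4={p}: (X(!p) U ((p U q) U (r & s)))=True X(!p)=False !p=False p=True ((p U q) U (r & s))=True (p U q)=True q=False (r & s)=False r=False s=False
s_5={p}: (X(!p) U ((p U q) U (r & s)))=True X(!p)=False !p=False p=True ((p U q) U (r & s))=True (p U q)=True q=False (r & s)=False r=False s=False
s_6={p,q,r,s}: (X(!p) U ((p U q) U (r & s)))=True X(!p)=False !p=False p=True ((p U q) U (r & s))=True (p U q)=True q=True (r & s)=True r=True s=True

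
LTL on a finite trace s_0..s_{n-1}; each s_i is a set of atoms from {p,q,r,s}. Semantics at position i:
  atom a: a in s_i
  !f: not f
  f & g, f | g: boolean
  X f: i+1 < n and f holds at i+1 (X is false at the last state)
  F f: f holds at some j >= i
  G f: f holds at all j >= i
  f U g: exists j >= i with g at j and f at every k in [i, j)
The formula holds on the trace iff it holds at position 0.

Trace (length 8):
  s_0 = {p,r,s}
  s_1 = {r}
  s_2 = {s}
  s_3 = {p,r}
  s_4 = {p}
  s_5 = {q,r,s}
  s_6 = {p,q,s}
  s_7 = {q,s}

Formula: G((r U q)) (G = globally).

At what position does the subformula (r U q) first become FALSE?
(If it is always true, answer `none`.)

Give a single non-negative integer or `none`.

Answer: 0

Derivation:
s_0={p,r,s}: (r U q)=False r=True q=False
s_1={r}: (r U q)=False r=True q=False
s_2={s}: (r U q)=False r=False q=False
s_3={p,r}: (r U q)=False r=True q=False
s_4={p}: (r U q)=False r=False q=False
s_5={q,r,s}: (r U q)=True r=True q=True
s_6={p,q,s}: (r U q)=True r=False q=True
s_7={q,s}: (r U q)=True r=False q=True
G((r U q)) holds globally = False
First violation at position 0.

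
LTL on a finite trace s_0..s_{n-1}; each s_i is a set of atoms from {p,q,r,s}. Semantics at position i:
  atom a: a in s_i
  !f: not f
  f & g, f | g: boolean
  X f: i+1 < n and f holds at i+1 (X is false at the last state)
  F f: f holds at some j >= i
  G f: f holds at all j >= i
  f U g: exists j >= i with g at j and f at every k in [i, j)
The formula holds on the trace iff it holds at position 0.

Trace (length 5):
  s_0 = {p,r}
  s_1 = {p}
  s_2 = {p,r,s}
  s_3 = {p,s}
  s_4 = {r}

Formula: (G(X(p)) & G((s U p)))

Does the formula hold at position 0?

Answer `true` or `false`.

s_0={p,r}: (G(X(p)) & G((s U p)))=False G(X(p))=False X(p)=True p=True G((s U p))=False (s U p)=True s=False
s_1={p}: (G(X(p)) & G((s U p)))=False G(X(p))=False X(p)=True p=True G((s U p))=False (s U p)=True s=False
s_2={p,r,s}: (G(X(p)) & G((s U p)))=False G(X(p))=False X(p)=True p=True G((s U p))=False (s U p)=True s=True
s_3={p,s}: (G(X(p)) & G((s U p)))=False G(X(p))=False X(p)=False p=True G((s U p))=False (s U p)=True s=True
s_4={r}: (G(X(p)) & G((s U p)))=False G(X(p))=False X(p)=False p=False G((s U p))=False (s U p)=False s=False

Answer: false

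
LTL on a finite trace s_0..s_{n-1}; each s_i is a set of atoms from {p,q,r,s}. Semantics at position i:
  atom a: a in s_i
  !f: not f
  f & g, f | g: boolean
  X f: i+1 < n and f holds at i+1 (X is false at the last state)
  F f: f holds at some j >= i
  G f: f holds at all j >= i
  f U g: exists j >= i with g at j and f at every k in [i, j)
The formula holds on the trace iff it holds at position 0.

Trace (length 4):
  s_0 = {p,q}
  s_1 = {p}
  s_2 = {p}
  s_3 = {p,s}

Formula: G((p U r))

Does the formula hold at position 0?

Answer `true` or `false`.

s_0={p,q}: G((p U r))=False (p U r)=False p=True r=False
s_1={p}: G((p U r))=False (p U r)=False p=True r=False
s_2={p}: G((p U r))=False (p U r)=False p=True r=False
s_3={p,s}: G((p U r))=False (p U r)=False p=True r=False

Answer: false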